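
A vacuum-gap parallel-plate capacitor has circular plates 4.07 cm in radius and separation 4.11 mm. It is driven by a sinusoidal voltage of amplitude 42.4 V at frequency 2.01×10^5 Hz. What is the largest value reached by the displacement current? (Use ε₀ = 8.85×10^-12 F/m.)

(dE/dt)_max = V₀ω/d = 1.303×10^10 V/(m·s); ω = 2πf = 1.263×10^6 rad/s.
I_d,max = ε₀ A (dE/dt)_max = (8.85×10^-12)(5.204×10^-3)(1.303×10^10) = 6.00×10^-4 A.

6.00×10^-4 A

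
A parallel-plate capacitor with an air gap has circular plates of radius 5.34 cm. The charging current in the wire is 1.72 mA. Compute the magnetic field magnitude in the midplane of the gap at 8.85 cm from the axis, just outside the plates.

3.89×10^-9 T

By continuity the displacement current in the gap matches the conduction current: I_d = 1.72×10^-3 A.
Outside the plates the loop encloses all of I_d, so B·2πr = μ₀ I_d and B = 3.89×10^-9 T.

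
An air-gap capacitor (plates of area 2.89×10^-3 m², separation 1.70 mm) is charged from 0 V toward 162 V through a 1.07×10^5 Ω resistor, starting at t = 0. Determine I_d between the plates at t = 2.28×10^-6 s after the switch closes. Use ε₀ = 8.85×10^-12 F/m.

C = ε₀A/d = (8.85×10^-12)(2.89×10^-3)/(1.70×10^-3) = 1.505×10^-11 F and τ = RC = 1.610×10^-6 s. I_d in the gap equals the RC charging current.
I_d(t) = (V₀/R) e^(−t/τ) = 1.514×10^-3 · e^(−1.416) = 3.67×10^-4 A.

3.67×10^-4 A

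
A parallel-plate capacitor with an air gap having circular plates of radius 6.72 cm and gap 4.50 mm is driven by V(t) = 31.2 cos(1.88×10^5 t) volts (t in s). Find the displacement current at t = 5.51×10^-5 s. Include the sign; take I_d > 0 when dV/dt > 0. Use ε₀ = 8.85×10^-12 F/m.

dE/dt = (V₀ω/d)·−sin(ωt) with ωt = 10.3588 rad: (31.2)(1.88×10^5)(0.8040)/(4.50×10^-3) = 1.048×10^9 V/(m·s).
I_d = ε₀ A dE/dt = (8.85×10^-12)(0.01419)(1.048×10^9) = 1.32×10^-4 A.

1.32×10^-4 A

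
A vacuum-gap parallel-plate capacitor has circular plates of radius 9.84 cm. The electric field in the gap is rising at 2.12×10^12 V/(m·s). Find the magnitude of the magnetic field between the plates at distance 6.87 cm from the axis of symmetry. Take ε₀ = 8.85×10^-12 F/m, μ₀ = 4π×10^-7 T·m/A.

8.10×10^-7 T

Through the whole plate area (πR² = 0.03042 m²), I_d = ε₀ πR² dE/dt = 0.5707 A.
∮B·dl = μ₀ I_d,enc with I_d,enc = I_d r²/R² = 0.2782 A; so B = μ₀ I_d,enc/(2πr) = 8.10×10^-7 T.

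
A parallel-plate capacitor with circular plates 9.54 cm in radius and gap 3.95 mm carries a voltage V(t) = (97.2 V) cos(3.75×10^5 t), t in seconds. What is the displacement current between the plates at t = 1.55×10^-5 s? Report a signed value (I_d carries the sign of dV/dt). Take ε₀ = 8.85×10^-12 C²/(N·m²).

1.06×10^-3 A

C = ε₀A/d = (8.85×10^-12)(0.02859)/(3.95×10^-3) = 6.406×10^-11 F. dV/dt = V₀ω·−sin(ωt); at ωt = 5.8125 rad this factor is 0.4535.
I_d = C dV/dt = (6.406×10^-11)(97.2)(3.75×10^5)(0.4535) = 1.06×10^-3 A.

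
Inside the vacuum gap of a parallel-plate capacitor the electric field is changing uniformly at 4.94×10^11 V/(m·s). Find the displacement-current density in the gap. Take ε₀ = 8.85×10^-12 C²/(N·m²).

4.37 A/m²

The displacement-current density is ε₀ ∂E/∂t = (8.85×10^-12)(4.94×10^11) = 4.37 A/m².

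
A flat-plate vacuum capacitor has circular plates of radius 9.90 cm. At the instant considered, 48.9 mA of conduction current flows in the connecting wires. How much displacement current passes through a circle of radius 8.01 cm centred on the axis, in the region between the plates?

By continuity the displacement current in the gap matches the conduction current: I_d = 0.0489 A.
Through an area πr² the displacement current is I_d·(πr²/πR²) = I_d (r/R)² = 0.0320 A.

0.0320 A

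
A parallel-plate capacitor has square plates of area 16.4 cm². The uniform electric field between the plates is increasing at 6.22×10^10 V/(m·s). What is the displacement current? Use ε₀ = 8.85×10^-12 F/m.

I_d = ε₀ A (dE/dt) = (8.85×10^-12)(1.64×10^-3 m²)(6.22×10^10) = 9.03×10^-4 A.

9.03×10^-4 A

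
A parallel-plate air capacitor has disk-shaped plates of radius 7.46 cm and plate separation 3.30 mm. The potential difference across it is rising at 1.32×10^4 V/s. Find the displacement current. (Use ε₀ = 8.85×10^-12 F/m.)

E = V/d so dE/dt = (dV/dt)/d = 4.000×10^6 V/(m·s), and I_d = ε₀ A dE/dt = (8.85×10^-12)(0.01748)(4.000×10^6) = 6.19×10^-7 A.

6.19×10^-7 A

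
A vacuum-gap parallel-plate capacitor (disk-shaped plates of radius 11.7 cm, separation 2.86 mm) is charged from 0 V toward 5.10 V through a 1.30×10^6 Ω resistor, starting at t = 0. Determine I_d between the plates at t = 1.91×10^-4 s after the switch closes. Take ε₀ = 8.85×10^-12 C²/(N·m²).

1.30×10^-6 A

With C = ε₀A/d = (8.85×10^-12)(0.04301)/(2.86×10^-3) = 1.331×10^-10 F, the time constant is τ = RC = 1.730×10^-4 s, so t/τ = 1.104 and e^(−t/τ) = 0.3315.
I_d = I_cond = (V₀/R) e^(−t/τ) = (3.923×10^-6)(0.3315) = 1.30×10^-6 A.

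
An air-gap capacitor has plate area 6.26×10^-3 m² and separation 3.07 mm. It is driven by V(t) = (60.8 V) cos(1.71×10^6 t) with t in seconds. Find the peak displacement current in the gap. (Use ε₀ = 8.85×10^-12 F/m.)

The displacement current equals the conduction current C dV/dt, which peaks at C V₀ ω.
With C = ε₀A/d = (8.85×10^-12)(6.26×10^-3)/(3.07×10^-3) = 1.805×10^-11 F and ω = 1.71×10^6 rad/s, I_d,max = (1.805×10^-11)(60.8)(1.71×10^6) = 1.88×10^-3 A.

1.88×10^-3 A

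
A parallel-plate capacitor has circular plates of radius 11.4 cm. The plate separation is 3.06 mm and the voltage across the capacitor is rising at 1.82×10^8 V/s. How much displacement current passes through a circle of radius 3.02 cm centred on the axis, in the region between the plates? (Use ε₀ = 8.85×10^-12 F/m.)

I_d = C dV/dt with C = ε₀πR²/d = 1.181×10^-10 F, so I_d = (1.181×10^-10)(1.82×10^8) = 0.02149 A.
The field is uniform, so I_d,enc = I_d (r/R)² = (0.02149)(3.02/11.4)² = 1.51×10^-3 A.

1.51×10^-3 A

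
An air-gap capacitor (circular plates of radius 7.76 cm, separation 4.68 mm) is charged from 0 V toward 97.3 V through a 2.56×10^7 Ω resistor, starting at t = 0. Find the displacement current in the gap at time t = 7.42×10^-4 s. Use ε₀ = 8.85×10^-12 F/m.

1.69×10^-6 A

C = ε₀A/d = (8.85×10^-12)(0.01892)/(4.68×10^-3) = 3.578×10^-11 F and τ = RC = 9.160×10^-4 s. I_d in the gap equals the RC charging current.
I_d(t) = (V₀/R) e^(−t/τ) = 3.801×10^-6 · e^(−0.8100) = 1.69×10^-6 A.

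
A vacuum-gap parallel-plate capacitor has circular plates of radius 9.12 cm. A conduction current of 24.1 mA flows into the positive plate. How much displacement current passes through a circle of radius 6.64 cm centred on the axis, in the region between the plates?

0.0128 A

By continuity the displacement current in the gap matches the conduction current: I_d = 0.0241 A.
The field is uniform, so I_d,enc = I_d (r/R)² = (0.0241)(6.64/9.12)² = 0.0128 A.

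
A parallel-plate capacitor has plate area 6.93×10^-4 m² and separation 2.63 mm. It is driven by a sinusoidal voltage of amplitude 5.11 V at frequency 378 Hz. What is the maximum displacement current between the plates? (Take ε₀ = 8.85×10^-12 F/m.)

2.83×10^-8 A

C = ε₀A/d = (8.85×10^-12)(6.93×10^-4)/(2.63×10^-3) = 2.332×10^-12 F; ω = 2πf = 2375 rad/s.
I_d = C dV/dt, so |I_d|_max = C V₀ ω = (2.332×10^-12)(5.11)(2375) = 2.83×10^-8 A.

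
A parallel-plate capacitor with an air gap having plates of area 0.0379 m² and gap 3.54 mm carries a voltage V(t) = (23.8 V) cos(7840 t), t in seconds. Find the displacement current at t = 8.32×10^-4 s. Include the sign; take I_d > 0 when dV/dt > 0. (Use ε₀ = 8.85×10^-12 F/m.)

dV/dt = (23.8)(7840)·−sin(6.52288) = -4.430×10^4 V/s.
I_d = C dV/dt with C = ε₀A/d = (8.85×10^-12)(0.0379)/(3.54×10^-3) = 9.475×10^-11 F, so I_d = (9.475×10^-11)(-4.430×10^4) = -4.20×10^-6 A.

-4.20×10^-6 A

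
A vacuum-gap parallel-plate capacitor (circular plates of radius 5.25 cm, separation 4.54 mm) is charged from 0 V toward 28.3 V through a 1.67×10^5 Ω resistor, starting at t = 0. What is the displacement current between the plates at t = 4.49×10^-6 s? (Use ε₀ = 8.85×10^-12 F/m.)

3.45×10^-5 A

With C = ε₀A/d = (8.85×10^-12)(8.659×10^-3)/(4.54×10^-3) = 1.688×10^-11 F, the time constant is τ = RC = 2.819×10^-6 s, so t/τ = 1.593 and e^(−t/τ) = 0.2033.
I_d = I_cond = (V₀/R) e^(−t/τ) = (1.695×10^-4)(0.2033) = 3.45×10^-5 A.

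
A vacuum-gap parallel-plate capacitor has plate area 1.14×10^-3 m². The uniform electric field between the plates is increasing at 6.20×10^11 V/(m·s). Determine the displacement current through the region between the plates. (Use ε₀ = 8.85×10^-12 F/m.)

6.26×10^-3 A

The displacement current is ε₀ times dΦ_E/dt = ε₀ A dE/dt = (8.85×10^-12)(1.14×10^-3)(6.20×10^11) = 6.26×10^-3 A.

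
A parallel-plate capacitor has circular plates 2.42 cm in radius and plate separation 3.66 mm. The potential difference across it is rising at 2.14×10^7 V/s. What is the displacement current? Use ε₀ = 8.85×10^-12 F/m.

The displacement current equals the charging current C dV/dt. With C = ε₀A/d = (8.85×10^-12)(1.840×10^-3)/(3.66×10^-3) = 4.449×10^-12 F, I_d = (4.449×10^-12)(2.14×10^7) = 9.52×10^-5 A.

9.52×10^-5 A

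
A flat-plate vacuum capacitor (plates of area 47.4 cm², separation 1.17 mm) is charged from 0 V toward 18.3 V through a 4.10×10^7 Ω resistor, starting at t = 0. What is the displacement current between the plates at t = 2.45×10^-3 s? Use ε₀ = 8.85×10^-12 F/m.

With C = ε₀A/d = (8.85×10^-12)(4.74×10^-3)/(1.17×10^-3) = 3.585×10^-11 F, the time constant is τ = RC = 1.470×10^-3 s, so t/τ = 1.667 and e^(−t/τ) = 0.1888.
I_d = I_cond = (V₀/R) e^(−t/τ) = (4.463×10^-7)(0.1888) = 8.43×10^-8 A.

8.43×10^-8 A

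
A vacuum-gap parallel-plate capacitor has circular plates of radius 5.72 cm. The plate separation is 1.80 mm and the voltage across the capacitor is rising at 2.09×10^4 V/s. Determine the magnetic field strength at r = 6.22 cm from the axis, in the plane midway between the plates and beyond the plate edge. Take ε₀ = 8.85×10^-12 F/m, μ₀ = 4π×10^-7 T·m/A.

I_d = C dV/dt with C = ε₀πR²/d = 5.054×10^-11 F, so I_d = (5.054×10^-11)(2.09×10^4) = 1.056×10^-6 A.
With r > R the enclosed displacement current is the full I_d; B = μ₀ I_d / (2πr) = 3.40×10^-12 T.

3.40×10^-12 T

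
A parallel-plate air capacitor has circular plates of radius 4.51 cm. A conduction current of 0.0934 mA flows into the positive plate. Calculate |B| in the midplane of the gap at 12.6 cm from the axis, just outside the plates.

By continuity the displacement current in the gap matches the conduction current: I_d = 9.34×10^-5 A.
With r > R the enclosed displacement current is the full I_d; B = μ₀ I_d / (2πr) = 1.48×10^-10 T.

1.48×10^-10 T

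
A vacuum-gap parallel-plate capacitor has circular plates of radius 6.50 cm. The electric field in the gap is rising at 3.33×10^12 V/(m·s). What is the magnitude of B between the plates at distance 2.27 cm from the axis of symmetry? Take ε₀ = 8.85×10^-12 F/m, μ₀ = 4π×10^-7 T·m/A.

Through the whole plate area (πR² = 0.01327 m²), I_d = ε₀ πR² dE/dt = 0.3911 A.
∮B·dl = μ₀ I_d,enc with I_d,enc = I_d r²/R² = 0.04770 A; so B = μ₀ I_d,enc/(2πr) = 4.20×10^-7 T.

4.20×10^-7 T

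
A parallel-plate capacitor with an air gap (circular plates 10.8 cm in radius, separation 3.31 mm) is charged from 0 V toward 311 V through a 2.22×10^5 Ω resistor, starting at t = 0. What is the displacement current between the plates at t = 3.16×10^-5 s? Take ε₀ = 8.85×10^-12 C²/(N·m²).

C = ε₀A/d = (8.85×10^-12)(0.03664)/(3.31×10^-3) = 9.796×10^-11 F and τ = RC = 2.175×10^-5 s. I_d in the gap equals the RC charging current.
I_d(t) = (V₀/R) e^(−t/τ) = 1.401×10^-3 · e^(−1.453) = 3.28×10^-4 A.

3.28×10^-4 A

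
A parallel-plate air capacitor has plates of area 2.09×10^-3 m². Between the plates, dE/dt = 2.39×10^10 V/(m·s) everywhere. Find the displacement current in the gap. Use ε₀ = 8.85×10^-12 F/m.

4.42×10^-4 A

The displacement current is ε₀ times dΦ_E/dt = ε₀ A dE/dt = (8.85×10^-12)(2.09×10^-3)(2.39×10^10) = 4.42×10^-4 A.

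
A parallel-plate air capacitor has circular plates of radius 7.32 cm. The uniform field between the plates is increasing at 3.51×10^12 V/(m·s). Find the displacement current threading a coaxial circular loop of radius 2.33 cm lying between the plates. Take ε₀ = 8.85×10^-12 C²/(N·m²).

0.0530 A

Total displacement current: I_d = ε₀(πR²)(dE/dt) = (8.85×10^-12)(0.01683)(3.51×10^12) = 0.5228 A.
The field is uniform, so I_d,enc = I_d (r/R)² = (0.5228)(2.33/7.32)² = 0.0530 A.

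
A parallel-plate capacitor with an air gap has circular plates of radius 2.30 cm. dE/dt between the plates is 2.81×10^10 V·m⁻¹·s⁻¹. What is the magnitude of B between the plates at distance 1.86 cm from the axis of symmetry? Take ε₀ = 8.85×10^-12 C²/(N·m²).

2.91×10^-9 T

Through the whole plate area (πR² = 1.662×10^-3 m²), I_d = ε₀ πR² dE/dt = 4.133×10^-4 A.
∮B·dl = μ₀ I_d,enc with I_d,enc = I_d r²/R² = 2.703×10^-4 A; so B = μ₀ I_d,enc/(2πr) = 2.91×10^-9 T.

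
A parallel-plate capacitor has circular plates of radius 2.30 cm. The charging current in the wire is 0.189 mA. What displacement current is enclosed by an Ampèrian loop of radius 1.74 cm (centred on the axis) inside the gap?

1.08×10^-4 A

By continuity the displacement current in the gap matches the conduction current: I_d = 1.89×10^-4 A.
Since J_d is uniform, the enclosed fraction is (r/R)² = 0.5723, giving I_d,enc = 1.08×10^-4 A.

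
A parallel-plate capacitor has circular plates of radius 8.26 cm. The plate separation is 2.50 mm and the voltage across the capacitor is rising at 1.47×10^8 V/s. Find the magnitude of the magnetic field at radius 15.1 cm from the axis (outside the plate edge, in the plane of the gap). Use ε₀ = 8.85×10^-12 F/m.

dE/dt = (dV/dt)/d = 5.880×10^10 V/(m·s); I_d = ε₀(πR²)(dE/dt) = (8.85×10^-12)(0.02143)(5.880×10^10) = 0.01115 A.
Outside the plates the loop encloses all of I_d, so B·2πr = μ₀ I_d and B = 1.48×10^-8 T.

1.48×10^-8 T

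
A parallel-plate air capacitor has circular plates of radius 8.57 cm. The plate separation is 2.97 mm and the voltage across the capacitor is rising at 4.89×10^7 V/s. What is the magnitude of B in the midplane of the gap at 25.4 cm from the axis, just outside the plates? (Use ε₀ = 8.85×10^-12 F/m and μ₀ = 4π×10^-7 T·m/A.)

2.65×10^-9 T

dE/dt = (dV/dt)/d = 1.646×10^10 V/(m·s); I_d = ε₀(πR²)(dE/dt) = (8.85×10^-12)(0.02307)(1.646×10^10) = 3.361×10^-3 A.
With r > R the enclosed displacement current is the full I_d; B = μ₀ I_d / (2πr) = 2.65×10^-9 T.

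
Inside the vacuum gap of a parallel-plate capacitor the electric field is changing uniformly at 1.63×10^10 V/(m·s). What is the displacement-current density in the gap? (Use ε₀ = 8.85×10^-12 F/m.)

J_d = ε₀ dE/dt = (8.85×10^-12)(1.63×10^10) = 0.144 A/m².

0.144 A/m²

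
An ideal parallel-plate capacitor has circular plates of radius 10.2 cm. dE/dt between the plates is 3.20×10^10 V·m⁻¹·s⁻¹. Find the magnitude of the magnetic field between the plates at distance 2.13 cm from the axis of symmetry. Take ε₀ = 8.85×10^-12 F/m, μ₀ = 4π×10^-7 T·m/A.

3.79×10^-9 T

I_d = ε₀ dΦ_E/dt = ε₀ πR² (dE/dt) = (8.85×10^-12)(0.03269)(3.20×10^10) = 9.258×10^-3 A through the full plate area.
For r < R the Ampère–Maxwell law gives B(2πr) = μ₀ I_d (r²/R²), so B = μ₀ I_d r/(2πR²) = (4π×10^-7)(9.258×10^-3)(0.0213)/(2π·0.102²) = 3.79×10^-9 T.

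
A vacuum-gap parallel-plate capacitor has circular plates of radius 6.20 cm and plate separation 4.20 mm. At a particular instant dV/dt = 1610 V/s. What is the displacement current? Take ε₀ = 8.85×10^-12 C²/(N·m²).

The displacement current equals the charging current C dV/dt. With C = ε₀A/d = (8.85×10^-12)(0.01208)/(4.20×10^-3) = 2.545×10^-11 F, I_d = (2.545×10^-11)(1610) = 4.10×10^-8 A.

4.10×10^-8 A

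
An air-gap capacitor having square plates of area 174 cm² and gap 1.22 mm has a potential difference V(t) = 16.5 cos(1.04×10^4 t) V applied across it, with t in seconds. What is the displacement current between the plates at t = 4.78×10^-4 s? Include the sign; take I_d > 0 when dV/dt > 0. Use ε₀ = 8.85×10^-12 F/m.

C = ε₀A/d = (8.85×10^-12)(0.0174)/(1.22×10^-3) = 1.262×10^-10 F. dV/dt = V₀ω·−sin(ωt); at ωt = 4.9712 rad this factor is 0.9667.
I_d = C dV/dt = (1.262×10^-10)(16.5)(1.04×10^4)(0.9667) = 2.09×10^-5 A.

2.09×10^-5 A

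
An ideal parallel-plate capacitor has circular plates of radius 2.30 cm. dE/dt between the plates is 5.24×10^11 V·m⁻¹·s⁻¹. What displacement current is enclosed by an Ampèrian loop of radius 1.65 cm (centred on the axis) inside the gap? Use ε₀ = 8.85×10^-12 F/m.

Through the whole plate area (πR² = 1.662×10^-3 m²), I_d = ε₀ πR² dE/dt = 7.707×10^-3 A.
Since J_d is uniform, the enclosed fraction is (r/R)² = 0.5147, giving I_d,enc = 3.97×10^-3 A.

3.97×10^-3 A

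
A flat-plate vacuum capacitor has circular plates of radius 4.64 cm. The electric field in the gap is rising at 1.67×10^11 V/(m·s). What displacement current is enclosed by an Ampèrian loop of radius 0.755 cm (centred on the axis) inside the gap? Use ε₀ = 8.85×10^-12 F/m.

Total displacement current: I_d = ε₀(πR²)(dE/dt) = (8.85×10^-12)(6.764×10^-3)(1.67×10^11) = 9.997×10^-3 A.
The field is uniform, so I_d,enc = I_d (r/R)² = (9.997×10^-3)(0.755/4.64)² = 2.65×10^-4 A.

2.65×10^-4 A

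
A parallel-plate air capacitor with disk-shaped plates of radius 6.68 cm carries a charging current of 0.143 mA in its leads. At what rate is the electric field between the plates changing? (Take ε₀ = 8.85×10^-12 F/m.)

1.15×10^9 V/(m·s)

The displacement current between the plates equals the conduction current, I_d = 0.143 mA.
Since I_d = ε₀ A dE/dt, dE/dt = I_d/(ε₀A) = (1.43×10^-4)/((8.85×10^-12)(0.01402)) = 1.15×10^9 V/(m·s).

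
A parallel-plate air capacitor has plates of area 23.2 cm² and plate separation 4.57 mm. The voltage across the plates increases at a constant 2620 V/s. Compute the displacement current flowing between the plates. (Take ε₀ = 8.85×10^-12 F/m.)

1.18×10^-8 A

E = V/d so dE/dt = (dV/dt)/d = 5.733×10^5 V/(m·s), and I_d = ε₀ A dE/dt = (8.85×10^-12)(2.32×10^-3)(5.733×10^5) = 1.18×10^-8 A.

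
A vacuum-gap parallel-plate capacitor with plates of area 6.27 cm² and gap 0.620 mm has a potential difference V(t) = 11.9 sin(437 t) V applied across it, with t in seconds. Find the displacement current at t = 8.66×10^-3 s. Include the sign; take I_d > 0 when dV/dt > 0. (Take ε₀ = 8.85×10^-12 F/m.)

-3.73×10^-8 A

dE/dt = (V₀ω/d)·cos(ωt) with ωt = 3.78442 rad: (11.9)(437)(-0.8004)/(6.20×10^-4) = -6.713×10^6 V/(m·s).
I_d = ε₀ A dE/dt = (8.85×10^-12)(6.27×10^-4)(-6.713×10^6) = -3.73×10^-8 A.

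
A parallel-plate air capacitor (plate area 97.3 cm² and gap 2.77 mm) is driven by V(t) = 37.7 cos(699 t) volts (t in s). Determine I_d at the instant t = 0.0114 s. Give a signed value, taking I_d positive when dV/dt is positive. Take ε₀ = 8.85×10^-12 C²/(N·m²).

-8.14×10^-7 A

dE/dt = (V₀ω/d)·−sin(ωt) with ωt = 7.9686 rad: (37.7)(699)(-0.9934)/(2.77×10^-3) = -9.451×10^6 V/(m·s).
I_d = ε₀ A dE/dt = (8.85×10^-12)(9.73×10^-3)(-9.451×10^6) = -8.14×10^-7 A.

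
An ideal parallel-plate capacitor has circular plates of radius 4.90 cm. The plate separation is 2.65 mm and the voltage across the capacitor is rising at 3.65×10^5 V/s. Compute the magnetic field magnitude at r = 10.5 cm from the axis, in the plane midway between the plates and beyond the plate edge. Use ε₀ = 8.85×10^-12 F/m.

1.75×10^-11 T

With E = V/d, dE/dt = 1.377×10^8 V/(m·s) and πR² = 7.543×10^-3 m², giving I_d = ε₀ πR² dE/dt = 9.192×10^-6 A.
For r ≥ R the full I_d is enclosed: B = μ₀ I_d/(2πr) = (4π×10^-7)(9.192×10^-6)/(2π·0.105) = 1.75×10^-11 T.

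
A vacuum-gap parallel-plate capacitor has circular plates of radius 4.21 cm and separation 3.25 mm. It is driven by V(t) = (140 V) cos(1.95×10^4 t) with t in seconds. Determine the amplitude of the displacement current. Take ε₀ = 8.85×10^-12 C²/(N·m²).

4.14×10^-5 A

(dE/dt)_max = V₀ω/d = 8.400×10^8 V/(m·s); ω = 1.95×10^4 rad/s.
I_d,max = ε₀ A (dE/dt)_max = (8.85×10^-12)(5.568×10^-3)(8.400×10^8) = 4.14×10^-5 A.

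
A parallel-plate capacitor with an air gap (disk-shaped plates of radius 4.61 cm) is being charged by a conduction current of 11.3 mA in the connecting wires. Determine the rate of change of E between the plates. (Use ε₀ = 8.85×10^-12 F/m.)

1.91×10^11 V/(m·s)

Charge continuity gives I_d = I = 0.0113 A between the plates.
Then dE/dt = I_d/(ε₀A) = 1.91×10^11 V/(m·s).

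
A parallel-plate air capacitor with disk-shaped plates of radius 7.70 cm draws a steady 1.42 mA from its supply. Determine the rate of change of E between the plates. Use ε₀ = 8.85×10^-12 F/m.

8.61×10^9 V/(m·s)

By continuity, I_d in the gap equals the 1.42 mA flowing in the wire.
Then dE/dt = I_d/(ε₀A) = 8.61×10^9 V/(m·s).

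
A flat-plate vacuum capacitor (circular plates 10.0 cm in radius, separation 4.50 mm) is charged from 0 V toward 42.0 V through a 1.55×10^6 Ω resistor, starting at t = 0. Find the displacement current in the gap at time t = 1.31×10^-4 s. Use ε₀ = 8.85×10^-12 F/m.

C = ε₀A/d = (8.85×10^-12)(0.03142)/(4.50×10^-3) = 6.179×10^-11 F, so τ = RC = 9.577×10^-5 s.
The conduction current is I(t) = (V₀/R) e^(−t/τ), and the displacement current between the plates equals it.
t/τ = 1.368; I_d = (42.0/1.55×10^6) · e^(−1.368) = (2.710×10^-5)(0.2546) = 6.90×10^-6 A.

6.90×10^-6 A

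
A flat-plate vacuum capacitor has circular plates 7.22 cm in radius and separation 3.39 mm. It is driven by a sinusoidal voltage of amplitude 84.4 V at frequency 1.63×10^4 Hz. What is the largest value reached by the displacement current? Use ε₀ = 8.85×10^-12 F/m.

3.70×10^-4 A

(dE/dt)_max = V₀ω/d = 2.549×10^9 V/(m·s); ω = 2πf = 1.024×10^5 rad/s.
I_d,max = ε₀ A (dE/dt)_max = (8.85×10^-12)(0.01638)(2.549×10^9) = 3.70×10^-4 A.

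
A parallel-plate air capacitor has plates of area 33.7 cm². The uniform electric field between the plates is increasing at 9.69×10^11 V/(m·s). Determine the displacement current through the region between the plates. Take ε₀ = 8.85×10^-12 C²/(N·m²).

0.0289 A

I_d = ε₀ A (dE/dt) = (8.85×10^-12)(3.37×10^-3 m²)(9.69×10^11) = 0.0289 A.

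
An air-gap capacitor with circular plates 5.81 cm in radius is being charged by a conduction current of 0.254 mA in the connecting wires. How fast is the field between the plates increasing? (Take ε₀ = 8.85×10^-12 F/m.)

The displacement current between the plates equals the conduction current, I_d = 0.254 mA.
Since I_d = ε₀ A dE/dt, dE/dt = I_d/(ε₀A) = (2.54×10^-4)/((8.85×10^-12)(0.01060)) = 2.71×10^9 V/(m·s).

2.71×10^9 V/(m·s)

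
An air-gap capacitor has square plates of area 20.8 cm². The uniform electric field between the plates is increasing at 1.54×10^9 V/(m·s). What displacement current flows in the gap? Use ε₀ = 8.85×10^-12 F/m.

The displacement current is ε₀ times dΦ_E/dt = ε₀ A dE/dt = (8.85×10^-12)(2.08×10^-3)(1.54×10^9) = 2.83×10^-5 A.

2.83×10^-5 A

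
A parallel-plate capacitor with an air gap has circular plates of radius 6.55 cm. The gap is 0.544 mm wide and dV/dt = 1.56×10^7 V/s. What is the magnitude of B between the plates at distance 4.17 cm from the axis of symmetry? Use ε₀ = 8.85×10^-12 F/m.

6.65×10^-9 T

I_d = C dV/dt with C = ε₀πR²/d = 2.193×10^-10 F, so I_d = (2.193×10^-10)(1.56×10^7) = 3.421×10^-3 A.
∮B·dl = μ₀ I_d,enc with I_d,enc = I_d r²/R² = 1.387×10^-3 A; so B = μ₀ I_d,enc/(2πr) = 6.65×10^-9 T.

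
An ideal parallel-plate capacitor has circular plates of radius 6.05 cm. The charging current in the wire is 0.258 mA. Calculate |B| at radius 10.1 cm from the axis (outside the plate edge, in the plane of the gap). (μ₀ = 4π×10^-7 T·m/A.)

5.11×10^-10 T

By continuity the displacement current in the gap matches the conduction current: I_d = 2.58×10^-4 A.
For r ≥ R the full I_d is enclosed: B = μ₀ I_d/(2πr) = (4π×10^-7)(2.58×10^-4)/(2π·0.101) = 5.11×10^-10 T.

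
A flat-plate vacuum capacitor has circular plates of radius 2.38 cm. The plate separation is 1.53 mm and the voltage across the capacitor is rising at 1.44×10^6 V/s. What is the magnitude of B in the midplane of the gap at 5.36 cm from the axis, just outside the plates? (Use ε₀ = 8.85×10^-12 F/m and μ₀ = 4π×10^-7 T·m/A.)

With E = V/d, dE/dt = 9.412×10^8 V/(m·s) and πR² = 1.780×10^-3 m², giving I_d = ε₀ πR² dE/dt = 1.483×10^-5 A.
With r > R the enclosed displacement current is the full I_d; B = μ₀ I_d / (2πr) = 5.53×10^-11 T.

5.53×10^-11 T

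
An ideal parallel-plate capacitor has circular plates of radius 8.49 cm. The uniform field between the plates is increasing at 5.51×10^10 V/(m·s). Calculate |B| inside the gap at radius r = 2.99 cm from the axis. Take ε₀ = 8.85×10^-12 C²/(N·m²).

9.16×10^-9 T

Total displacement current: I_d = ε₀(πR²)(dE/dt) = (8.85×10^-12)(0.02264)(5.51×10^10) = 0.01104 A.
An Ampèrian loop of radius r encloses a fraction (r/R)² of I_d. Then B·2πr = μ₀ I_d (r/R)², giving B = μ₀ I_d r/(2πR²) = 9.16×10^-9 T.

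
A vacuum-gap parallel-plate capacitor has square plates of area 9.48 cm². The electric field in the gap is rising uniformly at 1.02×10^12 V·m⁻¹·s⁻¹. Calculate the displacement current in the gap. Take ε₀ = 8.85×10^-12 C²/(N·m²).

The displacement current is ε₀ times dΦ_E/dt = ε₀ A dE/dt = (8.85×10^-12)(9.48×10^-4)(1.02×10^12) = 8.56×10^-3 A.

8.56×10^-3 A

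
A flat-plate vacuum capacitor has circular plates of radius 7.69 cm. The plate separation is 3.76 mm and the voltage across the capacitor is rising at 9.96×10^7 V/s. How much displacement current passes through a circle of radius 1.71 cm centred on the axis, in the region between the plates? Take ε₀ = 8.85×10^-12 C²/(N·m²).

I_d = C dV/dt with C = ε₀πR²/d = 4.373×10^-11 F, so I_d = (4.373×10^-11)(9.96×10^7) = 4.356×10^-3 A.
Through an area πr² the displacement current is I_d·(πr²/πR²) = I_d (r/R)² = 2.15×10^-4 A.

2.15×10^-4 A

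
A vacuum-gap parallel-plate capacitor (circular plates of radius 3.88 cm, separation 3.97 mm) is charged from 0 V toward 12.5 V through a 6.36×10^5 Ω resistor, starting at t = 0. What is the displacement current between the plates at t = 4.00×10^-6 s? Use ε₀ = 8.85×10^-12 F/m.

1.08×10^-5 A

With C = ε₀A/d = (8.85×10^-12)(4.729×10^-3)/(3.97×10^-3) = 1.054×10^-11 F, the time constant is τ = RC = 6.703×10^-6 s, so t/τ = 0.5967 and e^(−t/τ) = 0.5506.
I_d = I_cond = (V₀/R) e^(−t/τ) = (1.965×10^-5)(0.5506) = 1.08×10^-5 A.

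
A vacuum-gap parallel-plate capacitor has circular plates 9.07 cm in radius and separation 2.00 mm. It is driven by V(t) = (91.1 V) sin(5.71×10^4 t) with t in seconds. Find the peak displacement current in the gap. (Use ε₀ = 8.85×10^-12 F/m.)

5.95×10^-4 A

(dE/dt)_max = V₀ω/d = 2.601×10^9 V/(m·s); ω = 5.71×10^4 rad/s.
I_d,max = ε₀ A (dE/dt)_max = (8.85×10^-12)(0.02584)(2.601×10^9) = 5.95×10^-4 A.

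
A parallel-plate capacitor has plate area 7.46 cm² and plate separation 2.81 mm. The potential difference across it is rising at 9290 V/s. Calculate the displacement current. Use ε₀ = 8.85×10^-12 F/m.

2.18×10^-8 A

E = V/d so dE/dt = (dV/dt)/d = 3.306×10^6 V/(m·s), and I_d = ε₀ A dE/dt = (8.85×10^-12)(7.46×10^-4)(3.306×10^6) = 2.18×10^-8 A.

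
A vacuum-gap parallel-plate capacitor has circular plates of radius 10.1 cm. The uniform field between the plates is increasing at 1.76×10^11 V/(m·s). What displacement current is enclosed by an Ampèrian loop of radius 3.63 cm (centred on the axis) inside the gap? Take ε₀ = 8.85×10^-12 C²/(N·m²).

Through the whole plate area (πR² = 0.03205 m²), I_d = ε₀ πR² dE/dt = 0.04992 A.
The field is uniform, so I_d,enc = I_d (r/R)² = (0.04992)(3.63/10.1)² = 6.45×10^-3 A.

6.45×10^-3 A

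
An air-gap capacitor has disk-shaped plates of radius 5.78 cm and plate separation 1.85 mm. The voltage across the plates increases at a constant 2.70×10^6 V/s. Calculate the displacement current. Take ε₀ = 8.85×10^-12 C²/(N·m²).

1.36×10^-4 A

C = ε₀A/d = (8.85×10^-12)(0.01050)/(1.85×10^-3) = 5.023×10^-11 F.
I_d = C dV/dt = (5.023×10^-11)(2.70×10^6) = 1.36×10^-4 A.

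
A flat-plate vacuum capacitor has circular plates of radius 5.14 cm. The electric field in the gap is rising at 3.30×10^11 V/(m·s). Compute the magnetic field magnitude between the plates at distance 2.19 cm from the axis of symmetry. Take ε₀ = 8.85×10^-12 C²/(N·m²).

4.02×10^-8 T

I_d = ε₀ dΦ_E/dt = ε₀ πR² (dE/dt) = (8.85×10^-12)(8.300×10^-3)(3.30×10^11) = 0.02424 A through the full plate area.
∮B·dl = μ₀ I_d,enc with I_d,enc = I_d r²/R² = 4.400×10^-3 A; so B = μ₀ I_d,enc/(2πr) = 4.02×10^-8 T.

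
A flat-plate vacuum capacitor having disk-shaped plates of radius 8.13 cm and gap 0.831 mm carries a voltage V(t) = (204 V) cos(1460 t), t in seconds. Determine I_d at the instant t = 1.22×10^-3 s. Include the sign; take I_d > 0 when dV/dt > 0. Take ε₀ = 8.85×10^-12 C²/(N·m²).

C = ε₀A/d = (8.85×10^-12)(0.02076)/(8.31×10^-4) = 2.211×10^-10 F. dV/dt = V₀ω·−sin(ωt); at ωt = 1.7812 rad this factor is -0.9779.
I_d = C dV/dt = (2.211×10^-10)(204)(1460)(-0.9779) = -6.44×10^-5 A.

-6.44×10^-5 A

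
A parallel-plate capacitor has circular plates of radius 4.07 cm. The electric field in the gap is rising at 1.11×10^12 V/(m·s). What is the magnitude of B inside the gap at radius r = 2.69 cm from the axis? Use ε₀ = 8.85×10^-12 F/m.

I_d = ε₀ dΦ_E/dt = ε₀ πR² (dE/dt) = (8.85×10^-12)(5.204×10^-3)(1.11×10^12) = 0.05112 A through the full plate area.
∮B·dl = μ₀ I_d,enc with I_d,enc = I_d r²/R² = 0.02233 A; so B = μ₀ I_d,enc/(2πr) = 1.66×10^-7 T.

1.66×10^-7 T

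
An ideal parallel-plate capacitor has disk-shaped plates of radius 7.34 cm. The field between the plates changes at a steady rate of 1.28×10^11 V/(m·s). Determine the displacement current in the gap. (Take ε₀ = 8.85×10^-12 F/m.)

0.0192 A

The displacement current is ε₀ times dΦ_E/dt = ε₀ A dE/dt = (8.85×10^-12)(0.01693)(1.28×10^11) = 0.0192 A.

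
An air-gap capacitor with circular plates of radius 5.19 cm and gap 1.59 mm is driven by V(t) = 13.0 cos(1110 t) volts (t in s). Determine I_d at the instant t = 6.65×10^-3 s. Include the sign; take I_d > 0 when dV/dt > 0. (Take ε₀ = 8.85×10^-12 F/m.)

-6.05×10^-7 A

dV/dt = (13.0)(1110)·−sin(7.3815) = -1.285×10^4 V/s.
I_d = C dV/dt with C = ε₀A/d = (8.85×10^-12)(8.462×10^-3)/(1.59×10^-3) = 4.710×10^-11 F, so I_d = (4.710×10^-11)(-1.285×10^4) = -6.05×10^-7 A.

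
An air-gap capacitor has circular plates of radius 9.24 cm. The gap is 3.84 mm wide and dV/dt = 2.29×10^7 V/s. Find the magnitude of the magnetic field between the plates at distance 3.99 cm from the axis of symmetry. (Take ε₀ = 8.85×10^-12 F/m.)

With E = V/d, dE/dt = 5.964×10^9 V/(m·s) and πR² = 0.02682 m², giving I_d = ε₀ πR² dE/dt = 1.416×10^-3 A.
An Ampèrian loop of radius r encloses a fraction (r/R)² of I_d. Then B·2πr = μ₀ I_d (r/R)², giving B = μ₀ I_d r/(2πR²) = 1.32×10^-9 T.

1.32×10^-9 T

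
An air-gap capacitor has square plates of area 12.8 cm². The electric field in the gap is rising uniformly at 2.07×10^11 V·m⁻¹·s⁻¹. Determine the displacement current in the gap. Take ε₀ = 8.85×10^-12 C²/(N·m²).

2.34×10^-3 A

With a uniform field, Φ_E = EA, so I_d = ε₀ A dE/dt = 2.34×10^-3 A.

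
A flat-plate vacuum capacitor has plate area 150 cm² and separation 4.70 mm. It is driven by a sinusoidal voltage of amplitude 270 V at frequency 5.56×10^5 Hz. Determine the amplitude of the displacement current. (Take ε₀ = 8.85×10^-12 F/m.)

(dE/dt)_max = V₀ω/d = 2.007×10^11 V/(m·s); ω = 2πf = 3.493×10^6 rad/s.
I_d,max = ε₀ A (dE/dt)_max = (8.85×10^-12)(0.0150)(2.007×10^11) = 0.0266 A.

0.0266 A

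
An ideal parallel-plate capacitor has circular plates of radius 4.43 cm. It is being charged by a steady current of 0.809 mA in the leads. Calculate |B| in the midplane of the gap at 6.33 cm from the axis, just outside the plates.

Between the plates the displacement current equals the wire current: I_d = 0.809 mA = 8.09×10^-4 A.
For r ≥ R the full I_d is enclosed: B = μ₀ I_d/(2πr) = (4π×10^-7)(8.09×10^-4)/(2π·0.0633) = 2.56×10^-9 T.

2.56×10^-9 T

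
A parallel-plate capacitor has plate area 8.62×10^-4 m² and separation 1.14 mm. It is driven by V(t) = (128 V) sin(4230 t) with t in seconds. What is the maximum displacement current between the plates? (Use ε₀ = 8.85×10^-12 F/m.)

C = ε₀A/d = (8.85×10^-12)(8.62×10^-4)/(1.14×10^-3) = 6.692×10^-12 F; ω = 4230 rad/s.
I_d = C dV/dt, so |I_d|_max = C V₀ ω = (6.692×10^-12)(128)(4230) = 3.62×10^-6 A.

3.62×10^-6 A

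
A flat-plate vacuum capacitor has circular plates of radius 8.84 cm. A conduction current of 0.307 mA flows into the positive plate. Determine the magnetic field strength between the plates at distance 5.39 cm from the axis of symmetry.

4.23×10^-10 T

By continuity the displacement current in the gap matches the conduction current: I_d = 3.07×10^-4 A.
For r < R the Ampère–Maxwell law gives B(2πr) = μ₀ I_d (r²/R²), so B = μ₀ I_d r/(2πR²) = (4π×10^-7)(3.07×10^-4)(0.0539)/(2π·0.0884²) = 4.23×10^-10 T.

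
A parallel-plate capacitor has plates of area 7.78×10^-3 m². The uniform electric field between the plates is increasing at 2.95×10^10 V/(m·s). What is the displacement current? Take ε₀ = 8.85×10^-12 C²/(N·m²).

2.03×10^-3 A

I_d = ε₀ A (dE/dt) = (8.85×10^-12)(7.78×10^-3 m²)(2.95×10^10) = 2.03×10^-3 A.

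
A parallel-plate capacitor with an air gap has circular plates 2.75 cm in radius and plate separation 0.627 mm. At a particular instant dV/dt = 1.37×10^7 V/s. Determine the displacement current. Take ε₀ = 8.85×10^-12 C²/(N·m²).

4.59×10^-4 A

The displacement current equals the charging current C dV/dt. With C = ε₀A/d = (8.85×10^-12)(2.376×10^-3)/(6.27×10^-4) = 3.354×10^-11 F, I_d = (3.354×10^-11)(1.37×10^7) = 4.59×10^-4 A.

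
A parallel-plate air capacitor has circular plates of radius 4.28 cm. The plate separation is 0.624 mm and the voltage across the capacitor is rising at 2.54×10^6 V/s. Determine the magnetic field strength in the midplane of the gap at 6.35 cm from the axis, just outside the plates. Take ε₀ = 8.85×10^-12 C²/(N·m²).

I_d = C dV/dt with C = ε₀πR²/d = 8.162×10^-11 F, so I_d = (8.162×10^-11)(2.54×10^6) = 2.073×10^-4 A.
With r > R the enclosed displacement current is the full I_d; B = μ₀ I_d / (2πr) = 6.53×10^-10 T.

6.53×10^-10 T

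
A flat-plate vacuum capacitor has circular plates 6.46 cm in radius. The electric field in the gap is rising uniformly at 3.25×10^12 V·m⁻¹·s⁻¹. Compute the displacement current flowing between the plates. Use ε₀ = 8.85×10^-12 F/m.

0.377 A

I_d = ε₀ A (dE/dt) = (8.85×10^-12)(0.01311 m²)(3.25×10^12) = 0.377 A.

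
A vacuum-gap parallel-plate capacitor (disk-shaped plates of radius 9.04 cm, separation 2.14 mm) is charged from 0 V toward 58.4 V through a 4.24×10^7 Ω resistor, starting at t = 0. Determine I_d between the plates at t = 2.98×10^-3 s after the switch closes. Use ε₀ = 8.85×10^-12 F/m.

7.10×10^-7 A

C = ε₀A/d = (8.85×10^-12)(0.02567)/(2.14×10^-3) = 1.062×10^-10 F, so τ = RC = 4.503×10^-3 s.
The conduction current is I(t) = (V₀/R) e^(−t/τ), and the displacement current between the plates equals it.
t/τ = 0.6618; I_d = (58.4/4.24×10^7) · e^(−0.6618) = (1.377×10^-6)(0.5159) = 7.10×10^-7 A.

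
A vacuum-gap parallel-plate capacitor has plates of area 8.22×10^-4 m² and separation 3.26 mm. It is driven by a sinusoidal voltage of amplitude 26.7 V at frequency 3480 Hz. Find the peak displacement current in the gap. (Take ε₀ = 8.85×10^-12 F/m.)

(dE/dt)_max = V₀ω/d = 1.791×10^8 V/(m·s); ω = 2πf = 2.187×10^4 rad/s.
I_d,max = ε₀ A (dE/dt)_max = (8.85×10^-12)(8.22×10^-4)(1.791×10^8) = 1.30×10^-6 A.

1.30×10^-6 A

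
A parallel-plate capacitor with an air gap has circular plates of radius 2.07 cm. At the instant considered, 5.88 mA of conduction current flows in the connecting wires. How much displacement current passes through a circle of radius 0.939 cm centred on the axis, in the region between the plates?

1.21×10^-3 A

Between the plates the displacement current equals the wire current: I_d = 5.88 mA = 5.88×10^-3 A.
Since J_d is uniform, the enclosed fraction is (r/R)² = 0.2058, giving I_d,enc = 1.21×10^-3 A.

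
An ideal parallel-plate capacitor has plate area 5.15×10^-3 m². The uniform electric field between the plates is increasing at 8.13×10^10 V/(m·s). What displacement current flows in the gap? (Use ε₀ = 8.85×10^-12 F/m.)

3.71×10^-3 A

The displacement current is ε₀ times dΦ_E/dt = ε₀ A dE/dt = (8.85×10^-12)(5.15×10^-3)(8.13×10^10) = 3.71×10^-3 A.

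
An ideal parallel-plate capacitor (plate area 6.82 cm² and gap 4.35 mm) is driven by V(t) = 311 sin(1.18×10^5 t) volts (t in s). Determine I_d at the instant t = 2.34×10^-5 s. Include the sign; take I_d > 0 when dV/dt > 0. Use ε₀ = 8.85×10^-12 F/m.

dV/dt = (311)(1.18×10^5)·cos(2.7612) = -3.407×10^7 V/s.
I_d = C dV/dt with C = ε₀A/d = (8.85×10^-12)(6.82×10^-4)/(4.35×10^-3) = 1.388×10^-12 F, so I_d = (1.388×10^-12)(-3.407×10^7) = -4.73×10^-5 A.

-4.73×10^-5 A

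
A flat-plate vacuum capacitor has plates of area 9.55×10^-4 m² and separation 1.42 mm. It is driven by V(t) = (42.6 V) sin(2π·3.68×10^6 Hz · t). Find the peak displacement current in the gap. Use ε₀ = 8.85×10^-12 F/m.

5.86×10^-3 A

C = ε₀A/d = (8.85×10^-12)(9.55×10^-4)/(1.42×10^-3) = 5.952×10^-12 F; ω = 2πf = 2.312×10^7 rad/s.
I_d = C dV/dt, so |I_d|_max = C V₀ ω = (5.952×10^-12)(42.6)(2.312×10^7) = 5.86×10^-3 A.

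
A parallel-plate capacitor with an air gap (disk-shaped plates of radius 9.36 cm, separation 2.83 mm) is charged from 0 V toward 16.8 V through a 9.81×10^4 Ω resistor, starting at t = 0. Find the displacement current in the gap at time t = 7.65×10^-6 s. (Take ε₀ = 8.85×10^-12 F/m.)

6.92×10^-5 A

With C = ε₀A/d = (8.85×10^-12)(0.02752)/(2.83×10^-3) = 8.606×10^-11 F, the time constant is τ = RC = 8.442×10^-6 s, so t/τ = 0.9062 and e^(−t/τ) = 0.4041.
I_d = I_cond = (V₀/R) e^(−t/τ) = (1.713×10^-4)(0.4041) = 6.92×10^-5 A.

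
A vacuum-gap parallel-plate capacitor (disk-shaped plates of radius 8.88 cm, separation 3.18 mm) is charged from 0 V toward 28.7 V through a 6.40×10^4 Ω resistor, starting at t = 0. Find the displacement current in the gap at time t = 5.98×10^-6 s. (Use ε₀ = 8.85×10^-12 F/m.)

C = ε₀A/d = (8.85×10^-12)(0.02477)/(3.18×10^-3) = 6.894×10^-11 F, so τ = RC = 4.412×10^-6 s.
The conduction current is I(t) = (V₀/R) e^(−t/τ), and the displacement current between the plates equals it.
t/τ = 1.355; I_d = (28.7/6.40×10^4) · e^(−1.355) = (4.484×10^-4)(0.2579) = 1.16×10^-4 A.

1.16×10^-4 A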